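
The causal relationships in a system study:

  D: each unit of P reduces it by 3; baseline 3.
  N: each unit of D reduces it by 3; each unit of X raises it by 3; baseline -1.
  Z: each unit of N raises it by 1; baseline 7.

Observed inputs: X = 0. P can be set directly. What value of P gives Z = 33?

Substituting into the N equation gives N = 9*P - 10.
So Z = 9*P - 3.
Solve 9*P - 3 = 33: P = (33 + 3) / 9 = 4.

P = 4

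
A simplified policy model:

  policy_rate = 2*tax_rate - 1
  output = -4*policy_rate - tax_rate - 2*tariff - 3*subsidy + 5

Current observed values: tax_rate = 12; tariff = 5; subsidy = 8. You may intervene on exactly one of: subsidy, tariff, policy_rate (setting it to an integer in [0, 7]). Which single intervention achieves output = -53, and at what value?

Intervening on subsidy: output = -3*subsidy - 109. Reaching -53 requires subsidy = -56/3, not an integer.
Intervening on tariff: output = -2*tariff - 123. Reaching -53 requires tariff = -35, outside [0, 7].
Intervening on policy_rate: with other inputs at their observed values, output = -4*policy_rate - 41. Solving for -53 gives policy_rate = 3, within [0, 7].

set policy_rate = 3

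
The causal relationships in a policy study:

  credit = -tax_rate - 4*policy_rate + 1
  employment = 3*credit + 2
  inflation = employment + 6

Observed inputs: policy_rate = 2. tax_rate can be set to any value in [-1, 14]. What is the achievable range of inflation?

-55 to -10

Substituting into the credit equation gives credit = -tax_rate - 7.
Substituting into the employment equation gives employment = -3*tax_rate - 19.
inflation becomes -3*tax_rate - 13.
Linear in tax_rate, so extremes are at the endpoints: tax_rate = -1 gives inflation = -10; tax_rate = 14 gives inflation = -55.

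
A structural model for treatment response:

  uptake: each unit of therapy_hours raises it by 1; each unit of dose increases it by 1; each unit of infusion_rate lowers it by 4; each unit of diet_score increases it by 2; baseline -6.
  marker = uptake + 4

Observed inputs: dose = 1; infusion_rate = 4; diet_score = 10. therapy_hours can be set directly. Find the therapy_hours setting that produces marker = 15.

Substituting into the uptake equation gives uptake = therapy_hours - 1.
This gives marker = therapy_hours + 3.
Solve therapy_hours + 3 = 15: therapy_hours = (15 - 3) / 1 = 12.

therapy_hours = 12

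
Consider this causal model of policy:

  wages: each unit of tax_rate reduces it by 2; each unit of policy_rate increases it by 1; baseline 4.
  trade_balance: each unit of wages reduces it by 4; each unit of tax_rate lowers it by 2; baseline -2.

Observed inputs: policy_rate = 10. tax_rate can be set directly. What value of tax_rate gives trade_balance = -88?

Substituting into the wages equation gives wages = -2*tax_rate + 14.
Substituting into the trade_balance equation gives trade_balance = 6*tax_rate - 58.
Solve 6*tax_rate - 58 = -88: tax_rate = (-88 + 58) / 6 = -5.

tax_rate = -5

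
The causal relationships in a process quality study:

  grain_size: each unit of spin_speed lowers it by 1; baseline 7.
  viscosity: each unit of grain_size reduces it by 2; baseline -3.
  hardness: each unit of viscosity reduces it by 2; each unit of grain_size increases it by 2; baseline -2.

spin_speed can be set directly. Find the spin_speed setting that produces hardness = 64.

Substituting into the viscosity equation gives viscosity = 2*spin_speed - 17.
Substituting into the hardness equation gives hardness = -6*spin_speed + 46.
Solve -6*spin_speed + 46 = 64: spin_speed = (64 - 46) / -6 = -3.

spin_speed = -3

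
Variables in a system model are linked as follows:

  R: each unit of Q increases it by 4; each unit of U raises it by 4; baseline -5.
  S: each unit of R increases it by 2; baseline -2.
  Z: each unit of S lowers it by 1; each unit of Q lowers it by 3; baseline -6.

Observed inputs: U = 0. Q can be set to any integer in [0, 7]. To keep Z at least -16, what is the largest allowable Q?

Substituting into the R equation gives R = 4*Q - 5.
Substituting into the S equation gives S = 8*Q - 12.
So Z = -11*Q + 6.
Require -11*Q + 6 ≥ -16, so Q ≤ 2.
The largest integer in [0, 7] satisfying this is 2.

Q = 2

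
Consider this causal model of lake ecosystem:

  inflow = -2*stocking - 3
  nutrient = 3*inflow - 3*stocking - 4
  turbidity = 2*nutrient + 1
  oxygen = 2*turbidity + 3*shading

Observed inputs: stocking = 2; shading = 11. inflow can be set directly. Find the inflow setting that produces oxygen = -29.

inflow = -2

Intervening on inflow fixes its value directly, overriding its dependence on stocking.
Substituting into the nutrient equation gives nutrient = 3*inflow - 10.
Substituting into the turbidity equation gives turbidity = 6*inflow - 19.
Substituting into the oxygen equation gives oxygen = 12*inflow - 5.
Solve 12*inflow - 5 = -29: inflow = (-29 + 5) / 12 = -2.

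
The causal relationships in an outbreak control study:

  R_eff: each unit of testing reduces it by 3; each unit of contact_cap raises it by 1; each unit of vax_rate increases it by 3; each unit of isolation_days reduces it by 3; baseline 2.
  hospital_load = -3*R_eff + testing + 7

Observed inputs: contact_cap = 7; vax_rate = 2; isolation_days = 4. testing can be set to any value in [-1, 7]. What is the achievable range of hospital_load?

Substituting into the R_eff equation gives R_eff = -3*testing + 3.
hospital_load becomes 10*testing - 2.
Linear in testing, so extremes are at the endpoints: testing = -1 gives hospital_load = -12; testing = 7 gives hospital_load = 68.

-12 to 68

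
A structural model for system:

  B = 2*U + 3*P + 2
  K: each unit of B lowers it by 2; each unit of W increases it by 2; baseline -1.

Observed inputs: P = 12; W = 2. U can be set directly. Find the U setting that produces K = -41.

Substituting into the B equation gives B = 2*U + 38.
This gives K = -4*U - 73.
Solve -4*U - 73 = -41: U = (-41 + 73) / -4 = -8.

U = -8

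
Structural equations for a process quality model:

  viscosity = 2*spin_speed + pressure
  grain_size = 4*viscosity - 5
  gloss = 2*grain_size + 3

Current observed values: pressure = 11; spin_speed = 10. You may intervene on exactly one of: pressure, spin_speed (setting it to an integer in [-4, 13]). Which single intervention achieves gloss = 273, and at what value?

set spin_speed = 12

Intervening on pressure: gloss = 8*pressure + 153. Reaching 273 requires pressure = 15, outside [-4, 13].
Intervening on spin_speed: with other inputs at their observed values, gloss = 16*spin_speed + 81. Solving for 273 gives spin_speed = 12, within [-4, 13].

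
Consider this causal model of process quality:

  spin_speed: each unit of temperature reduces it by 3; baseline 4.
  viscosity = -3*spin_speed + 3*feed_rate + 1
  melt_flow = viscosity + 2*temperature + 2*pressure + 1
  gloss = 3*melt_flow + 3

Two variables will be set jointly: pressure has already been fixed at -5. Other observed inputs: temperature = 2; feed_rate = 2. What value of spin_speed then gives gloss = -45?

spin_speed = 6

With pressure held at -5:
Intervening on spin_speed fixes its value directly, overriding its dependence on temperature.
Substituting into the viscosity equation gives viscosity = -3*spin_speed + 7.
Substituting into the melt_flow equation gives melt_flow = -3*spin_speed + 2.
gloss becomes -9*spin_speed + 9.
Solve -9*spin_speed + 9 = -45: spin_speed = (-45 - 9) / -9 = 6.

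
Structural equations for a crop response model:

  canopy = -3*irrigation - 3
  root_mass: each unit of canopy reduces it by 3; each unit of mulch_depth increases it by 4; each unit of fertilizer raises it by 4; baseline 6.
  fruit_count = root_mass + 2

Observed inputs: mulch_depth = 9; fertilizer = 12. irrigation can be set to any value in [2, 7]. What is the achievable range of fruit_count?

Substituting into the root_mass equation gives root_mass = 9*irrigation + 99.
This gives fruit_count = 9*irrigation + 101.
Linear in irrigation, so extremes are at the endpoints: irrigation = 2 gives fruit_count = 119; irrigation = 7 gives fruit_count = 164.

119 to 164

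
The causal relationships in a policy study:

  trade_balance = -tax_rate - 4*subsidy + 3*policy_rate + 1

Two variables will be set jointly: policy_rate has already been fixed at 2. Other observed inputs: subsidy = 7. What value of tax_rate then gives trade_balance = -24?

tax_rate = 3

With policy_rate held at 2:
Substituting into the trade_balance equation gives trade_balance = -tax_rate - 21.
Solve -tax_rate - 21 = -24: tax_rate = (-24 + 21) / -1 = 3.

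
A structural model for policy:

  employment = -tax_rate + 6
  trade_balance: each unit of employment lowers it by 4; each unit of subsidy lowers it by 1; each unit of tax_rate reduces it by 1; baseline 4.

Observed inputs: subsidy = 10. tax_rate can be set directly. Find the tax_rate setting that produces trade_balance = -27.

Substituting into the trade_balance equation gives trade_balance = 3*tax_rate - 30.
Solve 3*tax_rate - 30 = -27: tax_rate = (-27 + 30) / 3 = 1.

tax_rate = 1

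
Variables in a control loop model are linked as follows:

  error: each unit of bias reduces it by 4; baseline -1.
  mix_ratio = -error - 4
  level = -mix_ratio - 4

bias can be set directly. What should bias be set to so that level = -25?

Substituting into the mix_ratio equation gives mix_ratio = 4*bias - 3.
Substituting into the level equation gives level = -4*bias - 1.
Solve -4*bias - 1 = -25: bias = (-25 + 1) / -4 = 6.

bias = 6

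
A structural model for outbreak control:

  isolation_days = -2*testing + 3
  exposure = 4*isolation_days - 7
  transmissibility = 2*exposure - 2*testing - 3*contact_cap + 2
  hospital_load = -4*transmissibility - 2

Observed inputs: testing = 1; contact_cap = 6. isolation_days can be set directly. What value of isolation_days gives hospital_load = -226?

Intervening on isolation_days fixes its value directly, overriding its dependence on testing.
Substituting into the transmissibility equation gives transmissibility = 8*isolation_days - 32.
Substituting into the hospital_load equation gives hospital_load = -32*isolation_days + 126.
Solve -32*isolation_days + 126 = -226: isolation_days = (-226 - 126) / -32 = 11.

isolation_days = 11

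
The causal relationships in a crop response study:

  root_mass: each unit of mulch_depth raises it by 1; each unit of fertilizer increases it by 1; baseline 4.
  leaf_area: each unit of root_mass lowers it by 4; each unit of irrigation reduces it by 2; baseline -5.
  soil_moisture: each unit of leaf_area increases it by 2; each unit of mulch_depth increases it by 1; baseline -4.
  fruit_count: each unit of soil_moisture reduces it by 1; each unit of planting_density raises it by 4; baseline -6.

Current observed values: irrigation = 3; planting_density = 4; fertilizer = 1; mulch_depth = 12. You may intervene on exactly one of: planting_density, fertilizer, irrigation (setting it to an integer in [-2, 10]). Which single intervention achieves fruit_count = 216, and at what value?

Intervening on planting_density: fruit_count = 4*planting_density + 144. Reaching 216 requires planting_density = 18, outside [-2, 10].
Intervening on fertilizer: with other inputs at their observed values, fruit_count = 8*fertilizer + 152. Solving for 216 gives fertilizer = 8, within [-2, 10].
Intervening on irrigation: fruit_count = 4*irrigation + 148. Reaching 216 requires irrigation = 17, outside [-2, 10].

set fertilizer = 8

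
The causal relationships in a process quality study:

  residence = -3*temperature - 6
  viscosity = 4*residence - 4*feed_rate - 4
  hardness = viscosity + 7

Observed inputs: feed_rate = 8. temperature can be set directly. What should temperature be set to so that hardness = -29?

Substituting into the viscosity equation gives viscosity = -12*temperature - 60.
Substituting into the hardness equation gives hardness = -12*temperature - 53.
Solve -12*temperature - 53 = -29: temperature = (-29 + 53) / -12 = -2.

temperature = -2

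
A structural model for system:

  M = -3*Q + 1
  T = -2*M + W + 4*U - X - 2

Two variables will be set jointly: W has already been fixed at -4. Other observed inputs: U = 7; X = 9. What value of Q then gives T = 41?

Q = 5

With W held at -4:
Substituting into the T equation gives T = 6*Q + 11.
Solve 6*Q + 11 = 41: Q = (41 - 11) / 6 = 5.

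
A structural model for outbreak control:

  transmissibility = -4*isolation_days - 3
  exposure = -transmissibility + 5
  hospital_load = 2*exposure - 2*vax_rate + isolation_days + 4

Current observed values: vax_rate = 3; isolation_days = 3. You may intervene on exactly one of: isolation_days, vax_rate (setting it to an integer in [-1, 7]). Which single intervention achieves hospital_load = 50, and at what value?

Intervening on isolation_days: with other inputs at their observed values, hospital_load = 9*isolation_days + 14. Solving for 50 gives isolation_days = 4, within [-1, 7].
Intervening on vax_rate: hospital_load = -2*vax_rate + 47. Reaching 50 requires vax_rate = -3/2, not an integer.

set isolation_days = 4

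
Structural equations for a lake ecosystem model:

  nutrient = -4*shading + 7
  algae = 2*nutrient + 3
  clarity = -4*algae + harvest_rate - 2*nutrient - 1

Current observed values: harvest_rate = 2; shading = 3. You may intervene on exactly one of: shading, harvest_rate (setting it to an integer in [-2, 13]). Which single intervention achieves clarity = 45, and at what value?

set harvest_rate = 8

Intervening on shading: clarity = 40*shading - 81. Reaching 45 requires shading = 63/20, not an integer.
Intervening on harvest_rate: with other inputs at their observed values, clarity = harvest_rate + 37. Solving for 45 gives harvest_rate = 8, within [-2, 13].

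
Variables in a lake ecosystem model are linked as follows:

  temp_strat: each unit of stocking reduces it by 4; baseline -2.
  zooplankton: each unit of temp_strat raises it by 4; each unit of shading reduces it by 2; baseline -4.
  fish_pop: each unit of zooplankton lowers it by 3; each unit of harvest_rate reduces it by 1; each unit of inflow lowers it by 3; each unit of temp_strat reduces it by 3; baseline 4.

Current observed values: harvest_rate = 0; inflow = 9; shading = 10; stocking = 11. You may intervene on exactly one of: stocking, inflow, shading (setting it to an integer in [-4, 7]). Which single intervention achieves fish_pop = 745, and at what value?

set inflow = 7

Intervening on stocking: fish_pop = 60*stocking + 79. Reaching 745 requires stocking = 111/10, not an integer.
Intervening on inflow: with other inputs at their observed values, fish_pop = -3*inflow + 766. Solving for 745 gives inflow = 7, within [-4, 7].
Intervening on shading: fish_pop = 6*shading + 679. Reaching 745 requires shading = 11, outside [-4, 7].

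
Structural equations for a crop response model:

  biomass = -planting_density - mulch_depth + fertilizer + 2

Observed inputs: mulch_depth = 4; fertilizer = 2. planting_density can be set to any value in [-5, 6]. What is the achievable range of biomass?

Substituting into the biomass equation gives biomass = -planting_density.
Linear in planting_density, so extremes are at the endpoints: planting_density = -5 gives biomass = 5; planting_density = 6 gives biomass = -6.

-6 to 5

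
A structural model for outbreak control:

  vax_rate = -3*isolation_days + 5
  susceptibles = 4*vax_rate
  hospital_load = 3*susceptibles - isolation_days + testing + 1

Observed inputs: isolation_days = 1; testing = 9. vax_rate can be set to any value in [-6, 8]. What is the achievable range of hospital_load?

Intervening on vax_rate fixes its value directly, overriding its dependence on isolation_days.
Substituting into the hospital_load equation gives hospital_load = 12*vax_rate + 9.
Linear in vax_rate, so extremes are at the endpoints: vax_rate = -6 gives hospital_load = -63; vax_rate = 8 gives hospital_load = 105.

-63 to 105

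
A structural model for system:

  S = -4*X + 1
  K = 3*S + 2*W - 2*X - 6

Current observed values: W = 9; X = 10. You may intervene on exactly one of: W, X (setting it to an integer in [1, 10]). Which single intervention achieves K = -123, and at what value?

set W = 10

Intervening on W: with other inputs at their observed values, K = 2*W - 143. Solving for -123 gives W = 10, within [1, 10].
Intervening on X: K = -14*X + 15. Reaching -123 requires X = 69/7, not an integer.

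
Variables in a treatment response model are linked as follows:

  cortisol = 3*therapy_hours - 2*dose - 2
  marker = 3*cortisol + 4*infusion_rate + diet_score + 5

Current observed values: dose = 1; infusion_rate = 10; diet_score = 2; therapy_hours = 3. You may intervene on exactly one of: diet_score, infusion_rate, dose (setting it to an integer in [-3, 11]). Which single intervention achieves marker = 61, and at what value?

Intervening on diet_score: with other inputs at their observed values, marker = diet_score + 60. Solving for 61 gives diet_score = 1, within [-3, 11].
Intervening on infusion_rate: marker = 4*infusion_rate + 22. Reaching 61 requires infusion_rate = 39/4, not an integer.
Intervening on dose: marker = -6*dose + 68. Reaching 61 requires dose = 7/6, not an integer.

set diet_score = 1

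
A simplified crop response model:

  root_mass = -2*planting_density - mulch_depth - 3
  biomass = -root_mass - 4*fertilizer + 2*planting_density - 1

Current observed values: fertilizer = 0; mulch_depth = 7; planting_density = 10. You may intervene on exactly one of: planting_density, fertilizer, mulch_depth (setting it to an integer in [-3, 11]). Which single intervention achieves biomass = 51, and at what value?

set mulch_depth = 9

Intervening on planting_density: biomass = 4*planting_density + 9. Reaching 51 requires planting_density = 21/2, not an integer.
Intervening on fertilizer: biomass = -4*fertilizer + 49. Reaching 51 requires fertilizer = -1/2, not an integer.
Intervening on mulch_depth: with other inputs at their observed values, biomass = mulch_depth + 42. Solving for 51 gives mulch_depth = 9, within [-3, 11].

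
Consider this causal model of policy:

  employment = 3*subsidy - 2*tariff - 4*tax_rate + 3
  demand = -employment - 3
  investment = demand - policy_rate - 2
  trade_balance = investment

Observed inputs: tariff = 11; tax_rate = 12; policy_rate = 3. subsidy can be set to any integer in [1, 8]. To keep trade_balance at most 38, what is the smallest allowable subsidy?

Substituting into the employment equation gives employment = 3*subsidy - 67.
Substituting into the demand equation gives demand = -3*subsidy + 64.
So investment = -3*subsidy + 59.
trade_balance becomes -3*subsidy + 59.
Require -3*subsidy + 59 ≤ 38, so subsidy ≥ 7.
The smallest integer in [1, 8] satisfying this is 7.

subsidy = 7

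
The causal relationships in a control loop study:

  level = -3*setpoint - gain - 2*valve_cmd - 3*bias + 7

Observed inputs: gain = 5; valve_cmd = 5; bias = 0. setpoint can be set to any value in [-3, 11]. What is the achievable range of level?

-41 to 1

Substituting into the level equation gives level = -3*setpoint - 8.
Linear in setpoint, so extremes are at the endpoints: setpoint = -3 gives level = 1; setpoint = 11 gives level = -41.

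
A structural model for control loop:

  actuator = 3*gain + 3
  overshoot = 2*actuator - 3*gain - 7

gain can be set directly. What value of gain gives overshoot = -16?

Substituting into the overshoot equation gives overshoot = 3*gain - 1.
Solve 3*gain - 1 = -16: gain = (-16 + 1) / 3 = -5.

gain = -5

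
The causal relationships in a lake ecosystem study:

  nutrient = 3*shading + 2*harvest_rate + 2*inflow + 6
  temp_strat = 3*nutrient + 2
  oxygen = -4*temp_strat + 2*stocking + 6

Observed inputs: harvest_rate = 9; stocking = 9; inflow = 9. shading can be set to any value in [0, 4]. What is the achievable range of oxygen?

Substituting into the nutrient equation gives nutrient = 3*shading + 42.
Substituting into the temp_strat equation gives temp_strat = 9*shading + 128.
So oxygen = -36*shading - 488.
Linear in shading, so extremes are at the endpoints: shading = 0 gives oxygen = -488; shading = 4 gives oxygen = -632.

-632 to -488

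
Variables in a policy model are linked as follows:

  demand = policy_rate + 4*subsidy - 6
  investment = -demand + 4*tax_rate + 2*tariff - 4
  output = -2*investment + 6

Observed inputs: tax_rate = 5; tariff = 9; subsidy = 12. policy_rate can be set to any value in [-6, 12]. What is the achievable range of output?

Substituting into the demand equation gives demand = policy_rate + 42.
Substituting into the investment equation gives investment = -policy_rate - 8.
So output = 2*policy_rate + 22.
Linear in policy_rate, so extremes are at the endpoints: policy_rate = -6 gives output = 10; policy_rate = 12 gives output = 46.

10 to 46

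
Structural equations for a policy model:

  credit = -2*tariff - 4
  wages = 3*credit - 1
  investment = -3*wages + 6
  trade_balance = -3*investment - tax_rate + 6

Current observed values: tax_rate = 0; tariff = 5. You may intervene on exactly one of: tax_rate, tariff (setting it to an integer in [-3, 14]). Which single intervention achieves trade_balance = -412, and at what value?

Intervening on tax_rate: with other inputs at their observed values, trade_balance = -tax_rate - 399. Solving for -412 gives tax_rate = 13, within [-3, 14].
Intervening on tariff: trade_balance = -54*tariff - 129. Reaching -412 requires tariff = 283/54, not an integer.

set tax_rate = 13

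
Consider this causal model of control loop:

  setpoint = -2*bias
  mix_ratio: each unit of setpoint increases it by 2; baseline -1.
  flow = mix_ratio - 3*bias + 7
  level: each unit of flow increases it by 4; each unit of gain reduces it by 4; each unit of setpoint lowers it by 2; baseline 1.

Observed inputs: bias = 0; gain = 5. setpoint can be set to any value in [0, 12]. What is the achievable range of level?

Intervening on setpoint fixes its value directly, overriding its dependence on bias.
Substituting into the flow equation gives flow = 2*setpoint + 6.
So level = 6*setpoint + 5.
Linear in setpoint, so extremes are at the endpoints: setpoint = 0 gives level = 5; setpoint = 12 gives level = 77.

5 to 77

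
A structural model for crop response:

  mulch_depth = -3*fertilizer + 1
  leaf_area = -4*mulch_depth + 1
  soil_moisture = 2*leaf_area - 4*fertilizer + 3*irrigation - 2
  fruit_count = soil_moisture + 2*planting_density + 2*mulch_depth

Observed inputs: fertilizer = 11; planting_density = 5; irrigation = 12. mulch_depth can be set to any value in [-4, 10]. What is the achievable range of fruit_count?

-58 to 26

Intervening on mulch_depth fixes its value directly, overriding its dependence on fertilizer.
Substituting into the soil_moisture equation gives soil_moisture = -8*mulch_depth - 8.
Substituting into the fruit_count equation gives fruit_count = -6*mulch_depth + 2.
Linear in mulch_depth, so extremes are at the endpoints: mulch_depth = -4 gives fruit_count = 26; mulch_depth = 10 gives fruit_count = -58.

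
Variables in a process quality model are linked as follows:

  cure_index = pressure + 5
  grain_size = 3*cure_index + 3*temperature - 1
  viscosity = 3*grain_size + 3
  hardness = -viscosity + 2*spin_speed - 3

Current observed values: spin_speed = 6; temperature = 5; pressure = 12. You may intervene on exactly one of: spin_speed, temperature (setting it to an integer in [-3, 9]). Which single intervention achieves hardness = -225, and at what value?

set temperature = 9

Intervening on spin_speed: hardness = 2*spin_speed - 201. Reaching -225 requires spin_speed = -12, outside [-3, 9].
Intervening on temperature: with other inputs at their observed values, hardness = -9*temperature - 144. Solving for -225 gives temperature = 9, within [-3, 9].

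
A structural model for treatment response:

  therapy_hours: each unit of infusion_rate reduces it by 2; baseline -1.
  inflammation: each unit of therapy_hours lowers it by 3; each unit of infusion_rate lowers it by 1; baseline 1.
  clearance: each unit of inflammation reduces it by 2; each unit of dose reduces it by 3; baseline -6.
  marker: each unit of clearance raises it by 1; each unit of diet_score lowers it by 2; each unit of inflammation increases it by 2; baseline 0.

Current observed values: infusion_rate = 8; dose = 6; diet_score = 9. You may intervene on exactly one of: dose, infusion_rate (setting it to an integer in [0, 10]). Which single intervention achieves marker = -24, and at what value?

Intervening on dose: with other inputs at their observed values, marker = -3*dose - 24. Solving for -24 gives dose = 0, within [0, 10].
Intervening on infusion_rate: the paths from infusion_rate to marker cancel (net effect zero), leaving marker = -42; -24 is unreachable this way.

set dose = 0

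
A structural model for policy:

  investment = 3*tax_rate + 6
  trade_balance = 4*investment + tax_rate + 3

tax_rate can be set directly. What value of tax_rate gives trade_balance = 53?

tax_rate = 2

Substituting into the trade_balance equation gives trade_balance = 13*tax_rate + 27.
Solve 13*tax_rate + 27 = 53: tax_rate = (53 - 27) / 13 = 2.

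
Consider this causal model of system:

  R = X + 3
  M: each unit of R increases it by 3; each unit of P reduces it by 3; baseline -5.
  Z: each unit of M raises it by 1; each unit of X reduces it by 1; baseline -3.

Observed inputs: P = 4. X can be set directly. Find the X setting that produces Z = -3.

X = 4

Substituting into the M equation gives M = 3*X - 8.
Substituting into the Z equation gives Z = 2*X - 11.
Solve 2*X - 11 = -3: X = (-3 + 11) / 2 = 4.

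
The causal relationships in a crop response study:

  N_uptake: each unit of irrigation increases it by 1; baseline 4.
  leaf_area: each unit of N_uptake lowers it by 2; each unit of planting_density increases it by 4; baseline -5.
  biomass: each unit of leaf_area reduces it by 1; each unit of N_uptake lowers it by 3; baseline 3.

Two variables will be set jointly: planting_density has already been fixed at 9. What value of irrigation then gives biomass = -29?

With planting_density held at 9:
Substituting into the leaf_area equation gives leaf_area = -2*irrigation + 23.
This gives biomass = -irrigation - 32.
Solve -irrigation - 32 = -29: irrigation = (-29 + 32) / -1 = -3.

irrigation = -3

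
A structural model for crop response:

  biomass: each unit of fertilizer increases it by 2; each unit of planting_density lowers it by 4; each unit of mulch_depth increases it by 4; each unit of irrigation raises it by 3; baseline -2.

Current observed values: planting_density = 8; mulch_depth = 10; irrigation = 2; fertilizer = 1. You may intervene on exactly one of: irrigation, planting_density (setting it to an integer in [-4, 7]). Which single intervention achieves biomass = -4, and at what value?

Intervening on irrigation: with other inputs at their observed values, biomass = 3*irrigation + 8. Solving for -4 gives irrigation = -4, within [-4, 7].
Intervening on planting_density: biomass = -4*planting_density + 46. Reaching -4 requires planting_density = 25/2, not an integer.

set irrigation = -4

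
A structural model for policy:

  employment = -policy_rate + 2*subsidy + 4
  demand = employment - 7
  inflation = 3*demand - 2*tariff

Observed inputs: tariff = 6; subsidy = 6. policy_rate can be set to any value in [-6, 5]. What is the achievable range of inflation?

0 to 33

Substituting into the employment equation gives employment = -policy_rate + 16.
This gives demand = -policy_rate + 9.
Substituting into the inflation equation gives inflation = -3*policy_rate + 15.
Linear in policy_rate, so extremes are at the endpoints: policy_rate = -6 gives inflation = 33; policy_rate = 5 gives inflation = 0.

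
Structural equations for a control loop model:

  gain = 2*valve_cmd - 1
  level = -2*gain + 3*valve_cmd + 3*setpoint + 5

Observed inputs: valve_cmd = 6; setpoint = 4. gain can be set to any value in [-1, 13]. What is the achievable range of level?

9 to 37

Intervening on gain fixes its value directly, overriding its dependence on valve_cmd.
Substituting into the level equation gives level = -2*gain + 35.
Linear in gain, so extremes are at the endpoints: gain = -1 gives level = 37; gain = 13 gives level = 9.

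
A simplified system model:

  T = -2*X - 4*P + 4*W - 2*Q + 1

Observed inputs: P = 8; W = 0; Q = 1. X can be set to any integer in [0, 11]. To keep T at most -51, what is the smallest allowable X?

Substituting into the T equation gives T = -2*X - 33.
Require -2*X - 33 ≤ -51, so X ≥ 9.
The smallest integer in [0, 11] satisfying this is 9.

X = 9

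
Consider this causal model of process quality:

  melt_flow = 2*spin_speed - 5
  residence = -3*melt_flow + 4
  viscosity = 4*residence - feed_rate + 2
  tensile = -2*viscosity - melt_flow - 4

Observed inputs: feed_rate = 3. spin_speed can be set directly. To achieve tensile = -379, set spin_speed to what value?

Substituting into the residence equation gives residence = -6*spin_speed + 19.
This gives viscosity = -24*spin_speed + 75.
tensile becomes 46*spin_speed - 149.
Solve 46*spin_speed - 149 = -379: spin_speed = (-379 + 149) / 46 = -5.

spin_speed = -5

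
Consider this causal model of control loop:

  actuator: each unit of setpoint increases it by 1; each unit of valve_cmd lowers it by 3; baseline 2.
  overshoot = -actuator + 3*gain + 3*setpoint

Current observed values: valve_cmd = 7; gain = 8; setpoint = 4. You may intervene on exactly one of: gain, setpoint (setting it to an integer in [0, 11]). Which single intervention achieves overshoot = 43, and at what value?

set setpoint = 0

Intervening on gain: overshoot = 3*gain + 27. Reaching 43 requires gain = 16/3, not an integer.
Intervening on setpoint: with other inputs at their observed values, overshoot = 2*setpoint + 43. Solving for 43 gives setpoint = 0, within [0, 11].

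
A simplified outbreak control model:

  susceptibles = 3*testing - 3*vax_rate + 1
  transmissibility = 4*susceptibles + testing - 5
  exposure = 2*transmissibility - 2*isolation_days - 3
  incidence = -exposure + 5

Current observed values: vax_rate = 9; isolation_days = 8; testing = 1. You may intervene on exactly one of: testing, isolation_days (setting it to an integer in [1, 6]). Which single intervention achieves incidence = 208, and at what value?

Intervening on testing: incidence = -26*testing + 242. Reaching 208 requires testing = 17/13, not an integer.
Intervening on isolation_days: with other inputs at their observed values, incidence = 2*isolation_days + 200. Solving for 208 gives isolation_days = 4, within [1, 6].

set isolation_days = 4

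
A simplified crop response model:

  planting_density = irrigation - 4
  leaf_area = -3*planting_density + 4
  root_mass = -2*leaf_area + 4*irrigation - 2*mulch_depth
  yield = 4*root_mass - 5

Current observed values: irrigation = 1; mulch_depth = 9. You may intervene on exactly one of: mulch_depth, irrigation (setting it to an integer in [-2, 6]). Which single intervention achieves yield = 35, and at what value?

Intervening on mulch_depth: yield = -8*mulch_depth - 93. Reaching 35 requires mulch_depth = -16, outside [-2, 6].
Intervening on irrigation: with other inputs at their observed values, yield = 40*irrigation - 205. Solving for 35 gives irrigation = 6, within [-2, 6].

set irrigation = 6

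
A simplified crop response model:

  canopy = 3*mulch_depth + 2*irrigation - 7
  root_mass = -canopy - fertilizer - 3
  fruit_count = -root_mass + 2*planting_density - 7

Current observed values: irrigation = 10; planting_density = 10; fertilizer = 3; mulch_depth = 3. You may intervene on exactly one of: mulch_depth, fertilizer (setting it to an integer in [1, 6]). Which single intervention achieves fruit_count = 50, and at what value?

set mulch_depth = 6

Intervening on mulch_depth: with other inputs at their observed values, fruit_count = 3*mulch_depth + 32. Solving for 50 gives mulch_depth = 6, within [1, 6].
Intervening on fertilizer: fruit_count = fertilizer + 38. Reaching 50 requires fertilizer = 12, outside [1, 6].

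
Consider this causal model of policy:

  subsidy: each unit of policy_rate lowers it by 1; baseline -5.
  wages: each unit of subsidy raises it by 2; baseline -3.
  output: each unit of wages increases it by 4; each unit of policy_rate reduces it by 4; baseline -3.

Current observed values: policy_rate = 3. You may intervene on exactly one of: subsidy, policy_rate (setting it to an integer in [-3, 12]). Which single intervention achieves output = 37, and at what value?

Intervening on subsidy: with other inputs at their observed values, output = 8*subsidy - 27. Solving for 37 gives subsidy = 8, within [-3, 12].
Intervening on policy_rate: output = -12*policy_rate - 55. Reaching 37 requires policy_rate = -23/3, not an integer.

set subsidy = 8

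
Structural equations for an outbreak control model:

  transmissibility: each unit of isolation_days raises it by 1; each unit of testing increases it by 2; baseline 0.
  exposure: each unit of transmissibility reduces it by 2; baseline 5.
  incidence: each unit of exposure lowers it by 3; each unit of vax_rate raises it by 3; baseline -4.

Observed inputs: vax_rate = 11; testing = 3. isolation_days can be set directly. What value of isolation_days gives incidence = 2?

Substituting into the transmissibility equation gives transmissibility = isolation_days + 6.
Substituting into the exposure equation gives exposure = -2*isolation_days - 7.
Substituting into the incidence equation gives incidence = 6*isolation_days + 50.
Solve 6*isolation_days + 50 = 2: isolation_days = (2 - 50) / 6 = -8.

isolation_days = -8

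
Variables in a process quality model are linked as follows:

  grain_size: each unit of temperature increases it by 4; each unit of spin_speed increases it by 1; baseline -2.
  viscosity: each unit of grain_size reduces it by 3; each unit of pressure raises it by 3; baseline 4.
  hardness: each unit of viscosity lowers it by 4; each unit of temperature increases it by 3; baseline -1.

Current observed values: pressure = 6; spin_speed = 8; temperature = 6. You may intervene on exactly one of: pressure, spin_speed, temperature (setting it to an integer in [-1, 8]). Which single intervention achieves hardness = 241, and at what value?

Intervening on pressure: hardness = -12*pressure + 361. Reaching 241 requires pressure = 10, outside [-1, 8].
Intervening on spin_speed: with other inputs at their observed values, hardness = 12*spin_speed + 193. Solving for 241 gives spin_speed = 4, within [-1, 8].
Intervening on temperature: hardness = 51*temperature - 17. Reaching 241 requires temperature = 86/17, not an integer.

set spin_speed = 4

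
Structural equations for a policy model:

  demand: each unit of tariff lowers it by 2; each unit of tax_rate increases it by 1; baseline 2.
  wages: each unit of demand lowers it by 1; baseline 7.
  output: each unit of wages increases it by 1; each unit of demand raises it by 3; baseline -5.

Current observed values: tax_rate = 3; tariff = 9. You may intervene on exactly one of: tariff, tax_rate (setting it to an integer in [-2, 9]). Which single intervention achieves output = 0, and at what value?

Intervening on tariff: with other inputs at their observed values, output = -4*tariff + 12. Solving for 0 gives tariff = 3, within [-2, 9].
Intervening on tax_rate: output = 2*tax_rate - 30. Reaching 0 requires tax_rate = 15, outside [-2, 9].

set tariff = 3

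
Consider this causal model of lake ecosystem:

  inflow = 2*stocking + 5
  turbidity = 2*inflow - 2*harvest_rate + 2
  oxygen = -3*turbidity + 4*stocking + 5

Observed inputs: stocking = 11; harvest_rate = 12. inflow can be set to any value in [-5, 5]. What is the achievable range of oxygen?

85 to 145

Intervening on inflow fixes its value directly, overriding its dependence on stocking.
Substituting into the turbidity equation gives turbidity = 2*inflow - 22.
Substituting into the oxygen equation gives oxygen = -6*inflow + 115.
Linear in inflow, so extremes are at the endpoints: inflow = -5 gives oxygen = 145; inflow = 5 gives oxygen = 85.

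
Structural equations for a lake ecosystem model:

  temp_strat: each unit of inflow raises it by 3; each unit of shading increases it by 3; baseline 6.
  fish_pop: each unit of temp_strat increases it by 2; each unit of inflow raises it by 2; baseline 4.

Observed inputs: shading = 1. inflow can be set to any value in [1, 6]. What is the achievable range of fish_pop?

30 to 70

Substituting into the temp_strat equation gives temp_strat = 3*inflow + 9.
Substituting into the fish_pop equation gives fish_pop = 8*inflow + 22.
Linear in inflow, so extremes are at the endpoints: inflow = 1 gives fish_pop = 30; inflow = 6 gives fish_pop = 70.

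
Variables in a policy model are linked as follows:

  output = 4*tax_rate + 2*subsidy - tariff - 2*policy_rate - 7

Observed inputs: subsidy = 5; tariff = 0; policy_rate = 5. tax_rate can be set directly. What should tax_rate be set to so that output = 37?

tax_rate = 11

Substituting into the output equation gives output = 4*tax_rate - 7.
Solve 4*tax_rate - 7 = 37: tax_rate = (37 + 7) / 4 = 11.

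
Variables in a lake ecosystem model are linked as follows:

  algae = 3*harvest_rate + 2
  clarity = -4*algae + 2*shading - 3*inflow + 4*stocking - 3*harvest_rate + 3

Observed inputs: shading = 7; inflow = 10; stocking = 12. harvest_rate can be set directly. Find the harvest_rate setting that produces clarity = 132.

harvest_rate = -7

Substituting into the clarity equation gives clarity = -15*harvest_rate + 27.
Solve -15*harvest_rate + 27 = 132: harvest_rate = (132 - 27) / -15 = -7.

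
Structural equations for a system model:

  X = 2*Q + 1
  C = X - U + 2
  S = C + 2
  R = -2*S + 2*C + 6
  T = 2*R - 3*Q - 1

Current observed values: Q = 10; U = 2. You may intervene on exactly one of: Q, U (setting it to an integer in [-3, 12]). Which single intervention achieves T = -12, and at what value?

set Q = 5

Intervening on Q: with other inputs at their observed values, T = -3*Q + 3. Solving for -12 gives Q = 5, within [-3, 12].
Intervening on U: the paths from U to T cancel (net effect zero), leaving T = -27; -12 is unreachable this way.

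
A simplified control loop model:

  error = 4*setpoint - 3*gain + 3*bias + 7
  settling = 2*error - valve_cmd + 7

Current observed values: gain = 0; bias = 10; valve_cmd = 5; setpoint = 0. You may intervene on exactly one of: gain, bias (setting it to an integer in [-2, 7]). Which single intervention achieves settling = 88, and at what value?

set gain = -2

Intervening on gain: with other inputs at their observed values, settling = -6*gain + 76. Solving for 88 gives gain = -2, within [-2, 7].
Intervening on bias: settling = 6*bias + 16. Reaching 88 requires bias = 12, outside [-2, 7].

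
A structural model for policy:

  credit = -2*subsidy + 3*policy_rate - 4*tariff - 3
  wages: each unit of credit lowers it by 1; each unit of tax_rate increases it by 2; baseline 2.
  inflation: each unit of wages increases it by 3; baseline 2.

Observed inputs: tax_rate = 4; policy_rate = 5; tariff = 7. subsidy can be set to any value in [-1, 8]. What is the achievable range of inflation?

74 to 128

Substituting into the credit equation gives credit = -2*subsidy - 16.
Substituting into the wages equation gives wages = 2*subsidy + 26.
This gives inflation = 6*subsidy + 80.
Linear in subsidy, so extremes are at the endpoints: subsidy = -1 gives inflation = 74; subsidy = 8 gives inflation = 128.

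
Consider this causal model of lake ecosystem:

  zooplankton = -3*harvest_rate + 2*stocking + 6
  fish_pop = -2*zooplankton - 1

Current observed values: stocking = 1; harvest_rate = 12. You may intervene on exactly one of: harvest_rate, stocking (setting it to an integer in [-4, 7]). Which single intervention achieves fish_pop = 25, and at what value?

set harvest_rate = 7

Intervening on harvest_rate: with other inputs at their observed values, fish_pop = 6*harvest_rate - 17. Solving for 25 gives harvest_rate = 7, within [-4, 7].
Intervening on stocking: fish_pop = -4*stocking + 59. Reaching 25 requires stocking = 17/2, not an integer.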